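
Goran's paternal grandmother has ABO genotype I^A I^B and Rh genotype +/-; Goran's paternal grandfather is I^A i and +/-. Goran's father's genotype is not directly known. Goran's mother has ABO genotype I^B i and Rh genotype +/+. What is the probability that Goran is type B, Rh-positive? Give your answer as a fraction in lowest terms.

3/8

Goran's father's ABO genotype from I^A I^B × I^A i: 1/4 I^A I^A, 1/4 I^A I^B, 1/4 I^A i, 1/4 I^B i.
Crossing each possibility with the mother I^B i and summing P(type B): 1/4·0 + 1/4·1/2 + 1/4·1/4 + 1/4·3/4 = 3/8.
Similarly for Rh via the father's Rh distribution: P(Rh+) = 1.
Independent loci: 3/8 × 1 = 3/8.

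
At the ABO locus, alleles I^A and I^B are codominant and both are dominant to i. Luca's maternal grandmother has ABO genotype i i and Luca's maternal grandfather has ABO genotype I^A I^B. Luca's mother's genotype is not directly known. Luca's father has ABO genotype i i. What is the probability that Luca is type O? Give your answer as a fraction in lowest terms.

1/2

Luca's mother's ABO genotype from i i × I^A I^B: 1/2 I^A i, 1/2 I^B i.
Crossing each possibility with the father i i and summing P(type O): 1/2·1/2 + 1/2·1/2 = 1/2.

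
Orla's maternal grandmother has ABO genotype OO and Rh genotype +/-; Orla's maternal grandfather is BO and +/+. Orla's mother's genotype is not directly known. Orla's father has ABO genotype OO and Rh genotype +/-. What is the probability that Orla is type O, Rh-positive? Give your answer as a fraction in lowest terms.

Orla's mother's ABO genotype from OO × BO: 1/2 BO, 1/2 OO.
Crossing each possibility with the father OO and summing P(type O): 1/2·1/2 + 1/2·1 = 3/4.
Similarly for Rh via the mother's Rh distribution: P(Rh+) = 7/8.
Independent loci: 3/4 × 7/8 = 21/32.

21/32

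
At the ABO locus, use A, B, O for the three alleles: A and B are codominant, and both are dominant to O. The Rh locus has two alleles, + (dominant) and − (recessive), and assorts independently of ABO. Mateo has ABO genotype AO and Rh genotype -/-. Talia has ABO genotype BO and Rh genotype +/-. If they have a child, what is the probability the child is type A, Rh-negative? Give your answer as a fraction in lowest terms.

1/8

ABO cross AO × BO → offspring phenotypes: 1/4 O, 1/4 A, 1/4 B, 1/4 AB.
Rh cross -/- × +/- → 1/2 Rh+, 1/2 Rh-.
Independent loci: P(type A, Rh-negative) = 1/4 × 1/2 = 1/8.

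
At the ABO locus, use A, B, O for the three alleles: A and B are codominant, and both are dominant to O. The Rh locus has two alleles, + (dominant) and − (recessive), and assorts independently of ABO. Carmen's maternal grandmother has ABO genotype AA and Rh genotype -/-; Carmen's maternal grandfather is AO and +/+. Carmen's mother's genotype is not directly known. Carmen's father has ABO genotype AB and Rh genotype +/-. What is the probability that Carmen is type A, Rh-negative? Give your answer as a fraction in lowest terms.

1/8

Carmen's mother's ABO genotype from AA × AO: 1/2 AA, 1/2 AO.
Crossing each possibility with the father AB and summing P(type A): 1/2·1/2 + 1/2·1/2 = 1/2.
Similarly for Rh via the mother's Rh distribution: P(Rh-) = 1/4.
Independent loci: 1/2 × 1/4 = 1/8.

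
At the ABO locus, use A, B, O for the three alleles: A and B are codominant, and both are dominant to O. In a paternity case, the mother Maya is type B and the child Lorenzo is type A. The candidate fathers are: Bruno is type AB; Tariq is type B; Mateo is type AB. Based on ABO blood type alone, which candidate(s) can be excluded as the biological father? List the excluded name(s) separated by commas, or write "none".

Tariq

A candidate is excluded only if no genotype consistent with his phenotype could produce a type A child with a type B mother.
Tariq (type B): no genotype consistent with that phenotype can produce a type-A child with a type-B mother.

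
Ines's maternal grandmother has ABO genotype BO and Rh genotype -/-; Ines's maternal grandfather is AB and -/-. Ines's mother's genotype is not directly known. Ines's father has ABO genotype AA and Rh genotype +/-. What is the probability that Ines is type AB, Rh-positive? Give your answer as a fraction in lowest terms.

Ines's mother's ABO genotype from BO × AB: 1/4 AB, 1/4 AO, 1/4 BB, 1/4 BO.
Crossing each possibility with the father AA and summing P(type AB): 1/4·1/2 + 1/4·0 + 1/4·1 + 1/4·1/2 = 1/2.
Similarly for Rh via the mother's Rh distribution: P(Rh+) = 1/2.
Independent loci: 1/2 × 1/2 = 1/4.

1/4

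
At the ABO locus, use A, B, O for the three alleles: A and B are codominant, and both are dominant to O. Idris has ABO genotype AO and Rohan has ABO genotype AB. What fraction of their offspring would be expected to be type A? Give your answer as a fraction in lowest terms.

1/2

ABO cross AO × AB → offspring phenotypes: 1/2 A, 1/4 B, 1/4 AB.
So P(type A) = 1/2.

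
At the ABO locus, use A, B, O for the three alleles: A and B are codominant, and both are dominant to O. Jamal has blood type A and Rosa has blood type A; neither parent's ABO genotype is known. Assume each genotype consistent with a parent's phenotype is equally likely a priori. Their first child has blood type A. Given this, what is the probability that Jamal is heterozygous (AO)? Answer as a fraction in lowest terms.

Possible genotypes: Jamal ∈ {AA, AO}; Rosa ∈ {AA, AO}.
Weight each parental genotype pair by prior × P(type-A child):
  AA × AA: posterior weight 4/15.
  AA × AO: posterior weight 4/15.
  AO × AA: posterior weight 4/15.
  AO × AO: posterior weight 1/5.
Sum the posterior weight over pairs where Jamal is AO: 7/15.

7/15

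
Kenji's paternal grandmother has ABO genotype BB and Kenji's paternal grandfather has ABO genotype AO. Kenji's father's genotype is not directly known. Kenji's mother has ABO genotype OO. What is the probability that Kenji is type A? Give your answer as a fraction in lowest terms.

Kenji's father's ABO genotype from BB × AO: 1/2 AB, 1/2 BO.
Crossing each possibility with the mother OO and summing P(type A): 1/2·1/2 + 1/2·0 = 1/4.

1/4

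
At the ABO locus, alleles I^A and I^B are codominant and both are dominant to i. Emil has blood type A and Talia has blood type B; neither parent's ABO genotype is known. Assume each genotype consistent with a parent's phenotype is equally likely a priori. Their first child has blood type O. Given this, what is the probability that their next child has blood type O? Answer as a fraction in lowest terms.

Possible genotypes: Emil ∈ {I^A I^A, I^A i}; Talia ∈ {I^B I^B, I^B i}.
Weight each parental genotype pair by prior × P(type-O child):
  I^A i × I^B i: posterior weight 1; P(next child type O) = 1/4.
Weighted sum = 1/4.

1/4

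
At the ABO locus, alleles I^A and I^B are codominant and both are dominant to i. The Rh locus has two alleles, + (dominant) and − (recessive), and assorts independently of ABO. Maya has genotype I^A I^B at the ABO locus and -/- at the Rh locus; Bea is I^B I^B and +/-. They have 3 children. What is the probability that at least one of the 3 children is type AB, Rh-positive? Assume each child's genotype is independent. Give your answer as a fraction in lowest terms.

37/64

ABO cross I^A I^B × I^B I^B → 1/2 B, 1/2 AB.
Rh cross -/- × +/- → 1/2 Rh+, 1/2 Rh-; so P(type AB, Rh-positive) = 1/2 × 1/2 = 1/4 per child.
P(none) = (3/4)^3 = 27/64; P(at least one) = 1 − 27/64 = 37/64.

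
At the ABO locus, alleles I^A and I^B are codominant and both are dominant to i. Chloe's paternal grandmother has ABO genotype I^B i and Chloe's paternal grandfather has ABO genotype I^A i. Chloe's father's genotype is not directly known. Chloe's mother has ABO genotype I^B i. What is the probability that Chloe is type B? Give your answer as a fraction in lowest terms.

Chloe's father's ABO genotype from I^B i × I^A i: 1/4 I^A I^B, 1/4 I^A i, 1/4 I^B i, 1/4 i i.
Crossing each possibility with the mother I^B i and summing P(type B): 1/4·1/2 + 1/4·1/4 + 1/4·3/4 + 1/4·1/2 = 1/2.

1/2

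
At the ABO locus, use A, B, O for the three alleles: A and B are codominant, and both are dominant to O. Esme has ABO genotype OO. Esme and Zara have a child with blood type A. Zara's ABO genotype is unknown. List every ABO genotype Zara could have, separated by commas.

For each candidate genotype of Zara, check whether crossing it with OO can produce every observed child phenotype.
  AA → possible child types {A} ✓
  AB → possible child types {A, B} ✓
  AO → possible child types {O, A} ✓
  BB → possible child types {B} ✗
  BO → possible child types {O, B} ✗
  OO → possible child types {O} ✗

AA, AB, AO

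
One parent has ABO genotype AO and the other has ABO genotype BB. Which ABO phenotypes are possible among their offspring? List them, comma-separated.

Gametes from AO × BB give offspring ABO genotypes AB, BO, i.e. phenotypes B, AB.

B, AB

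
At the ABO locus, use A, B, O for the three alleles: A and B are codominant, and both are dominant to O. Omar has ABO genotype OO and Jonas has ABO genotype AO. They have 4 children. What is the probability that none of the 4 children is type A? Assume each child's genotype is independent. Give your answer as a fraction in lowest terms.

1/16

ABO cross OO × AO → 1/2 O, 1/2 A.
So P(type A) = 1/2 per child.
P(not type A) = 1/2 for one child; (1/2)^4 = 1/16.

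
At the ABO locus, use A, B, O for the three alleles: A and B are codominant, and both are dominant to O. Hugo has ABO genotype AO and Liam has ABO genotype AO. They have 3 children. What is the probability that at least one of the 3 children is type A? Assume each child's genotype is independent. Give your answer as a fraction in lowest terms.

ABO cross AO × AO → 1/4 O, 3/4 A.
So P(type A) = 3/4 per child.
P(none) = (1/4)^3 = 1/64; P(at least one) = 1 − 1/64 = 63/64.

63/64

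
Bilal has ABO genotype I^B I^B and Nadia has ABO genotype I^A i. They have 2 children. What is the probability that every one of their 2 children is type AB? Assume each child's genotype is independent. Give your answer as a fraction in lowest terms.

ABO cross I^B I^B × I^A i → 1/2 B, 1/2 AB.
So P(type AB) = 1/2 per child.
All 2 independent: (1/2)^2 = 1/4.

1/4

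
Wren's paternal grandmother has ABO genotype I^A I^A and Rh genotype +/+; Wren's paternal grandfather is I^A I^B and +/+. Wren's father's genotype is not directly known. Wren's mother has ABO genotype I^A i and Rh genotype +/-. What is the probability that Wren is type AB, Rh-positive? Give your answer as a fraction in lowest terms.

Wren's father's ABO genotype from I^A I^A × I^A I^B: 1/2 I^A I^A, 1/2 I^A I^B.
Crossing each possibility with the mother I^A i and summing P(type AB): 1/2·0 + 1/2·1/4 = 1/8.
Similarly for Rh via the father's Rh distribution: P(Rh+) = 1.
Independent loci: 1/8 × 1 = 1/8.

1/8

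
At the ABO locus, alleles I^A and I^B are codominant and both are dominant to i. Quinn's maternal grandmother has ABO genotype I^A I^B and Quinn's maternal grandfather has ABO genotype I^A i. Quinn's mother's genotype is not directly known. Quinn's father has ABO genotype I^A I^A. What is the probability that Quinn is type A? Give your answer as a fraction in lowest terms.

3/4

Quinn's mother's ABO genotype from I^A I^B × I^A i: 1/4 I^A I^A, 1/4 I^A I^B, 1/4 I^A i, 1/4 I^B i.
Crossing each possibility with the father I^A I^A and summing P(type A): 1/4·1 + 1/4·1/2 + 1/4·1 + 1/4·1/2 = 3/4.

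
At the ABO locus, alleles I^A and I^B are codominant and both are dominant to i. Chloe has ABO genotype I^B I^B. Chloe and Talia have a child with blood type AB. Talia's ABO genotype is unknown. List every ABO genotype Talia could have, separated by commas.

For each candidate genotype of Talia, check whether crossing it with I^B I^B can produce every observed child phenotype.
  I^A I^A → possible child types {AB} ✓
  I^A I^B → possible child types {B, AB} ✓
  I^A i → possible child types {B, AB} ✓
  I^B I^B → possible child types {B} ✗
  I^B i → possible child types {B} ✗
  i i → possible child types {B} ✗

I^A I^A, I^A I^B, I^A i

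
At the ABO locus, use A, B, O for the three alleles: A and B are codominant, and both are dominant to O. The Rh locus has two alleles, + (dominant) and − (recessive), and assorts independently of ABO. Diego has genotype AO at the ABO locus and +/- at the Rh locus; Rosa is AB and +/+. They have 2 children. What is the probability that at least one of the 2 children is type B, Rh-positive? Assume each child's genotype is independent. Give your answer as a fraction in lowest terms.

7/16

ABO cross AO × AB → 1/2 A, 1/4 B, 1/4 AB.
Rh cross +/- × +/+ → 1 Rh+; so P(type B, Rh-positive) = 1/4 × 1 = 1/4 per child.
P(none) = (3/4)^2 = 9/16; P(at least one) = 1 − 9/16 = 7/16.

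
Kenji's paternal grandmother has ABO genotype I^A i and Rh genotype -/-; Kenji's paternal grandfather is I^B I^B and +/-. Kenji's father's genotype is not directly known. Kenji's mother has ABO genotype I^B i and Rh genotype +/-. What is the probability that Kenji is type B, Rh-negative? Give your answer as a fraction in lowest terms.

15/64

Kenji's father's ABO genotype from I^A i × I^B I^B: 1/2 I^A I^B, 1/2 I^B i.
Crossing each possibility with the mother I^B i and summing P(type B): 1/2·1/2 + 1/2·3/4 = 5/8.
Similarly for Rh via the father's Rh distribution: P(Rh-) = 3/8.
Independent loci: 5/8 × 3/8 = 15/64.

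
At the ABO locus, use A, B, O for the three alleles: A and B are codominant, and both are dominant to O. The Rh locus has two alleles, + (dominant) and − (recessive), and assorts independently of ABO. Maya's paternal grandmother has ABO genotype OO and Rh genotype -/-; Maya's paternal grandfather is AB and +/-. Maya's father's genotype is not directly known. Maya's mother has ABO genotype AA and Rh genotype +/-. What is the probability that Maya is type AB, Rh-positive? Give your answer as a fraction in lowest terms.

5/32

Maya's father's ABO genotype from OO × AB: 1/2 AO, 1/2 BO.
Crossing each possibility with the mother AA and summing P(type AB): 1/2·0 + 1/2·1/2 = 1/4.
Similarly for Rh via the father's Rh distribution: P(Rh+) = 5/8.
Independent loci: 1/4 × 5/8 = 5/32.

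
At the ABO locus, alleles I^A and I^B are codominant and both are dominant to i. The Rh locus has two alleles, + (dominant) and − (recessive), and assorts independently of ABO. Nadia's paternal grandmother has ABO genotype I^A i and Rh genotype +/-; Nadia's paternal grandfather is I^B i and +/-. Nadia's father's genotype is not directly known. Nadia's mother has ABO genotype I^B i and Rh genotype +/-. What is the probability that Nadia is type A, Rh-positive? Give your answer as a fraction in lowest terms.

3/32

Nadia's father's ABO genotype from I^A i × I^B i: 1/4 I^A I^B, 1/4 I^A i, 1/4 I^B i, 1/4 i i.
Crossing each possibility with the mother I^B i and summing P(type A): 1/4·1/4 + 1/4·1/4 + 1/4·0 + 1/4·0 = 1/8.
Similarly for Rh via the father's Rh distribution: P(Rh+) = 3/4.
Independent loci: 1/8 × 3/4 = 3/32.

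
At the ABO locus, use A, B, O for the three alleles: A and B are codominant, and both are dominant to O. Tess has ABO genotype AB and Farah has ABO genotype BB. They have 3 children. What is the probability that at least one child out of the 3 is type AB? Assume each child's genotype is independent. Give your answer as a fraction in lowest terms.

7/8

ABO cross AB × BB → 1/2 B, 1/2 AB.
So P(type AB) = 1/2 per child.
P(none) = (1/2)^3 = 1/8; P(at least one) = 1 − 1/8 = 7/8.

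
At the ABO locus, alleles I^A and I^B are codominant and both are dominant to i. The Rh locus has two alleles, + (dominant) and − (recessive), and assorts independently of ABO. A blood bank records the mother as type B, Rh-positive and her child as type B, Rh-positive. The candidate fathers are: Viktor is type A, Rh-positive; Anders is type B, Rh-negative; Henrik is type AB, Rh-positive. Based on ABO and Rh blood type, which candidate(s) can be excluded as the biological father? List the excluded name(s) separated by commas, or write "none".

none

A candidate is excluded only if no genotype consistent with his phenotype could produce a type B, Rh-positive child with a type B, Rh-positive mother.
Every candidate has at least one consistent genotype combination, so none can be excluded.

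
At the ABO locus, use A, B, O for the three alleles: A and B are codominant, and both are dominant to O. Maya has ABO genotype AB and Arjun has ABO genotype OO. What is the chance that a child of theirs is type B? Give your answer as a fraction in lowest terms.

ABO cross AB × OO → offspring phenotypes: 1/2 A, 1/2 B.
So P(type B) = 1/2.

1/2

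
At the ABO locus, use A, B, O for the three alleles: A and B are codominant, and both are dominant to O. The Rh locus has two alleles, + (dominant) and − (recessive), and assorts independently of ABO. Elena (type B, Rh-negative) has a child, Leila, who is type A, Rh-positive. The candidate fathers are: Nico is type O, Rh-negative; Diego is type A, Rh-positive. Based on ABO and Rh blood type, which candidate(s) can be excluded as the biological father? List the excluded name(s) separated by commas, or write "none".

A candidate is excluded only if no genotype consistent with his phenotype could produce a type A, Rh-positive child with a type B, Rh-negative mother.
Nico (type O, Rh-): no genotype consistent with that phenotype can produce a type-A Rh+ child with a type-B mother.

Nico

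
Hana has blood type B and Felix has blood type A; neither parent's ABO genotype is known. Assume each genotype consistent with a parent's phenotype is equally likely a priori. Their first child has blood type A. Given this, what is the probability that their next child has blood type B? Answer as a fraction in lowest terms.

Possible genotypes: Hana ∈ {I^B I^B, I^B i}; Felix ∈ {I^A I^A, I^A i}.
Weight each parental genotype pair by prior × P(type-A child):
  I^B i × I^A I^A: posterior weight 2/3; P(next child type B) = 0.
  I^B i × I^A i: posterior weight 1/3; P(next child type B) = 1/4.
Weighted sum = 1/12.

1/12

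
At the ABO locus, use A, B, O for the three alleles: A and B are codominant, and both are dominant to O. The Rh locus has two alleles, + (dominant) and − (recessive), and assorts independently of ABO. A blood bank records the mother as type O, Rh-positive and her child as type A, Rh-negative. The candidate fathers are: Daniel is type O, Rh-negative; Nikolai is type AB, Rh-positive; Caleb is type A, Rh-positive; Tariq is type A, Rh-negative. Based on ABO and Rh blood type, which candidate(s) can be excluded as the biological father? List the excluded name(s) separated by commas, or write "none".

A candidate is excluded only if no genotype consistent with his phenotype could produce a type A, Rh-negative child with a type O, Rh-positive mother.
Daniel (type O, Rh-): no genotype consistent with that phenotype can produce a type-A Rh- child with a type-O mother.

Daniel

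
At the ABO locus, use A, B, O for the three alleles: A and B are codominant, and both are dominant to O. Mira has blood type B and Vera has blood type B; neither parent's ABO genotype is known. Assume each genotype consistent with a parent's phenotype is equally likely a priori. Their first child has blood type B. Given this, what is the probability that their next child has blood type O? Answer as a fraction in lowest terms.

Possible genotypes: Mira ∈ {BB, BO}; Vera ∈ {BB, BO}.
Weight each parental genotype pair by prior × P(type-B child):
  BB × BB: posterior weight 4/15; P(next child type O) = 0.
  BB × BO: posterior weight 4/15; P(next child type O) = 0.
  BO × BB: posterior weight 4/15; P(next child type O) = 0.
  BO × BO: posterior weight 1/5; P(next child type O) = 1/4.
Weighted sum = 1/20.

1/20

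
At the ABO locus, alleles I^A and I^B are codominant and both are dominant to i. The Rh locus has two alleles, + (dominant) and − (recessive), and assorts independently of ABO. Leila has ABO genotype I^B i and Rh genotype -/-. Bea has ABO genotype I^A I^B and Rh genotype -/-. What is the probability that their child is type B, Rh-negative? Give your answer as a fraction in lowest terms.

ABO cross I^B i × I^A I^B → offspring phenotypes: 1/4 A, 1/2 B, 1/4 AB.
Rh cross -/- × -/- → 1 Rh-.
Independent loci: P(type B, Rh-negative) = 1/2 × 1 = 1/2.

1/2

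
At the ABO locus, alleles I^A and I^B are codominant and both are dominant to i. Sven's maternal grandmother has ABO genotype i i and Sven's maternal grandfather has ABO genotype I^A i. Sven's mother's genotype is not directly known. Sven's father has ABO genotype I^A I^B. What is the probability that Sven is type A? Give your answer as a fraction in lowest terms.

1/2

Sven's mother's ABO genotype from i i × I^A i: 1/2 I^A i, 1/2 i i.
Crossing each possibility with the father I^A I^B and summing P(type A): 1/2·1/2 + 1/2·1/2 = 1/2.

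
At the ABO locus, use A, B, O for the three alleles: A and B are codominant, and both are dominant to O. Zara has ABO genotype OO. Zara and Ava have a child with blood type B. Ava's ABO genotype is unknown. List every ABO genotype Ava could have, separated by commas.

For each candidate genotype of Ava, check whether crossing it with OO can produce every observed child phenotype.
  AA → possible child types {A} ✗
  AB → possible child types {A, B} ✓
  AO → possible child types {O, A} ✗
  BB → possible child types {B} ✓
  BO → possible child types {O, B} ✓
  OO → possible child types {O} ✗

AB, BB, BO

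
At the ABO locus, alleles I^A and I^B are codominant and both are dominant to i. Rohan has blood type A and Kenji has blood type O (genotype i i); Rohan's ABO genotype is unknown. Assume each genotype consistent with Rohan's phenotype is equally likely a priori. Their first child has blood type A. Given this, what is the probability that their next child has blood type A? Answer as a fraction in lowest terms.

5/6

Possible genotypes: Rohan ∈ {I^A I^A, I^A i}; Kenji ∈ {i i}.
Weight each parental genotype pair by prior × P(type-A child):
  I^A I^A × i i: posterior weight 2/3; P(next child type A) = 1.
  I^A i × i i: posterior weight 1/3; P(next child type A) = 1/2.
Weighted sum = 5/6.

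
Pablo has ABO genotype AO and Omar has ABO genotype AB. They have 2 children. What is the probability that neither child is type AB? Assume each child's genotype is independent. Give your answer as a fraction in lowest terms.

ABO cross AO × AB → 1/2 A, 1/4 B, 1/4 AB.
So P(type AB) = 1/4 per child.
P(not type AB) = 3/4 for one child; (3/4)^2 = 9/16.

9/16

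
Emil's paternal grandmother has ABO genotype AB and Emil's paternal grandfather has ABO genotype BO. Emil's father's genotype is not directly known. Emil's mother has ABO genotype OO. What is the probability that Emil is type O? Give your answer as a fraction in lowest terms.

Emil's father's ABO genotype from AB × BO: 1/4 AB, 1/4 AO, 1/4 BB, 1/4 BO.
Crossing each possibility with the mother OO and summing P(type O): 1/4·0 + 1/4·1/2 + 1/4·0 + 1/4·1/2 = 1/4.

1/4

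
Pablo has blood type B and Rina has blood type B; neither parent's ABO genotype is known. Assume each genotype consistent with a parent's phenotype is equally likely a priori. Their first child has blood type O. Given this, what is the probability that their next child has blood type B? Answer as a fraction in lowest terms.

3/4

Possible genotypes: Pablo ∈ {BB, BO}; Rina ∈ {BB, BO}.
Weight each parental genotype pair by prior × P(type-O child):
  BO × BO: posterior weight 1; P(next child type B) = 3/4.
Weighted sum = 3/4.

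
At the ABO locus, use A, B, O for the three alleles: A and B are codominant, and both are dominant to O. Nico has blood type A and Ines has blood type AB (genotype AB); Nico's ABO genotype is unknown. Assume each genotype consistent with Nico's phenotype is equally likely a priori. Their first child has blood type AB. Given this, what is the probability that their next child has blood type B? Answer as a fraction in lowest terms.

1/12

Possible genotypes: Nico ∈ {AA, AO}; Ines ∈ {AB}.
Weight each parental genotype pair by prior × P(type-AB child):
  AA × AB: posterior weight 2/3; P(next child type B) = 0.
  AO × AB: posterior weight 1/3; P(next child type B) = 1/4.
Weighted sum = 1/12.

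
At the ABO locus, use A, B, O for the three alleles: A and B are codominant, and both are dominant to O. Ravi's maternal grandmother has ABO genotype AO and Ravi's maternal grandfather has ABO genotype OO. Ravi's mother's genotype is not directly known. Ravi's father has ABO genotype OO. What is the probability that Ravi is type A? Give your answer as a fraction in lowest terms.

Ravi's mother's ABO genotype from AO × OO: 1/2 AO, 1/2 OO.
Crossing each possibility with the father OO and summing P(type A): 1/2·1/2 + 1/2·0 = 1/4.

1/4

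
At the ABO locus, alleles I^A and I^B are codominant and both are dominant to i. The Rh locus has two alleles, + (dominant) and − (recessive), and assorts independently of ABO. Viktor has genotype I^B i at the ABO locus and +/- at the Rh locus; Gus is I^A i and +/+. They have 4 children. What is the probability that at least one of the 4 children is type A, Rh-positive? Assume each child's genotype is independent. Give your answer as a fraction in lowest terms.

ABO cross I^B i × I^A i → 1/4 O, 1/4 A, 1/4 B, 1/4 AB.
Rh cross +/- × +/+ → 1 Rh+; so P(type A, Rh-positive) = 1/4 × 1 = 1/4 per child.
P(none) = (3/4)^4 = 81/256; P(at least one) = 1 − 81/256 = 175/256.

175/256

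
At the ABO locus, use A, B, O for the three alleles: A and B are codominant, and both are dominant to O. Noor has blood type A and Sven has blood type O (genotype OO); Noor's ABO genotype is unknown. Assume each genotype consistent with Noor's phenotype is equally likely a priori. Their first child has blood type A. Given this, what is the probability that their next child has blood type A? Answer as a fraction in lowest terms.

5/6

Possible genotypes: Noor ∈ {AA, AO}; Sven ∈ {OO}.
Weight each parental genotype pair by prior × P(type-A child):
  AA × OO: posterior weight 2/3; P(next child type A) = 1.
  AO × OO: posterior weight 1/3; P(next child type A) = 1/2.
Weighted sum = 5/6.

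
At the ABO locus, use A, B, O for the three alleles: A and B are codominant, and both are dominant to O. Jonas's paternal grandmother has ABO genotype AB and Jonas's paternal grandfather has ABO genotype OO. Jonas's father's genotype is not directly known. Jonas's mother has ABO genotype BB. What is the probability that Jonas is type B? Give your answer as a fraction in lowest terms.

Jonas's father's ABO genotype from AB × OO: 1/2 AO, 1/2 BO.
Crossing each possibility with the mother BB and summing P(type B): 1/2·1/2 + 1/2·1 = 3/4.

3/4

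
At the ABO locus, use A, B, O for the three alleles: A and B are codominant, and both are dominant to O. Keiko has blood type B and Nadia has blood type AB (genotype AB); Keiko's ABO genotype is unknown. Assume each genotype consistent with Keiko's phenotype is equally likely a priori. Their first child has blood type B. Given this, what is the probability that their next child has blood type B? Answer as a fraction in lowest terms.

Possible genotypes: Keiko ∈ {BB, BO}; Nadia ∈ {AB}.
Weight each parental genotype pair by prior × P(type-B child):
  BB × AB: posterior weight 1/2; P(next child type B) = 1/2.
  BO × AB: posterior weight 1/2; P(next child type B) = 1/2.
Weighted sum = 1/2.

1/2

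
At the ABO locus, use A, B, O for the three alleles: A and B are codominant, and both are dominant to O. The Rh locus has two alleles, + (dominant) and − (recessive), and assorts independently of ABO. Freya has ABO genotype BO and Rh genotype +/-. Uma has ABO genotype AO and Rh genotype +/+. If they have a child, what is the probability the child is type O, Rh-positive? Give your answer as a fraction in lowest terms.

1/4

ABO cross BO × AO → offspring phenotypes: 1/4 O, 1/4 A, 1/4 B, 1/4 AB.
Rh cross +/- × +/+ → 1 Rh+.
Independent loci: P(type O, Rh-positive) = 1/4 × 1 = 1/4.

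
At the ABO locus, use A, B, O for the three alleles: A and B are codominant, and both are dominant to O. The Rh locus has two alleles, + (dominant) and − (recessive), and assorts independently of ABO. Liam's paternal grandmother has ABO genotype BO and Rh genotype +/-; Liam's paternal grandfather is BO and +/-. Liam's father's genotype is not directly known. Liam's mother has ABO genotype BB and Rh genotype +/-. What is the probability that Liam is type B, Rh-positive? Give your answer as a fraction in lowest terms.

3/4

Liam's father's ABO genotype from BO × BO: 1/4 BB, 1/2 BO, 1/4 OO.
Crossing each possibility with the mother BB and summing P(type B): 1/4·1 + 1/2·1 + 1/4·1 = 1.
Similarly for Rh via the father's Rh distribution: P(Rh+) = 3/4.
Independent loci: 1 × 3/4 = 3/4.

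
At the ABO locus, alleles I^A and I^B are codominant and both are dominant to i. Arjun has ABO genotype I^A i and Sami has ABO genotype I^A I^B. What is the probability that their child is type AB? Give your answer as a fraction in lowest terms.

ABO cross I^A i × I^A I^B → offspring phenotypes: 1/2 A, 1/4 B, 1/4 AB.
So P(type AB) = 1/4.

1/4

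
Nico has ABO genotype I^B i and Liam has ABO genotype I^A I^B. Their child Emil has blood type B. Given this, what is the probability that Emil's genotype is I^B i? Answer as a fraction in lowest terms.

Cross I^B i × I^A I^B → 1/4 I^A I^B, 1/4 I^A i, 1/4 I^B I^B, 1/4 I^B i.
Type-B genotypes among offspring: I^B I^B (1/4), I^B i (1/4); total 1/2.
P(I^B i | type B) = (1/4) / (1/2) = 1/2.

1/2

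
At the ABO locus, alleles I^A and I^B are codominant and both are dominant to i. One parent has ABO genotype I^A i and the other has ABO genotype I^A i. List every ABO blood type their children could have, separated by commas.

O, A

Gametes from I^A i × I^A i give offspring ABO genotypes I^A I^A, I^A i, i i, i.e. phenotypes O, A.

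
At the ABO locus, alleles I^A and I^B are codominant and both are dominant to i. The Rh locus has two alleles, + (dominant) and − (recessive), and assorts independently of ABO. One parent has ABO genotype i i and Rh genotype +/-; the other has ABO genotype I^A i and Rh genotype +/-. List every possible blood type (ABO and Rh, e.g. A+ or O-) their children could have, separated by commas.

Gametes from i i × I^A i give offspring ABO genotypes I^A i, i i, i.e. phenotypes O, A.
Rh cross +/- × +/- → phenotypes Rh+, Rh-.
Combining independently: O+, O-, A+, A-.

O+, O-, A+, A-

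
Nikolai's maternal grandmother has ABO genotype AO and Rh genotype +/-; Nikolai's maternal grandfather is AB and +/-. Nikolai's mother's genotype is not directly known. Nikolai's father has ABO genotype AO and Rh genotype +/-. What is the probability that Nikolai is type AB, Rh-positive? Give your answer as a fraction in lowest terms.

Nikolai's mother's ABO genotype from AO × AB: 1/4 AA, 1/4 AB, 1/4 AO, 1/4 BO.
Crossing each possibility with the father AO and summing P(type AB): 1/4·0 + 1/4·1/4 + 1/4·0 + 1/4·1/4 = 1/8.
Similarly for Rh via the mother's Rh distribution: P(Rh+) = 3/4.
Independent loci: 1/8 × 3/4 = 3/32.

3/32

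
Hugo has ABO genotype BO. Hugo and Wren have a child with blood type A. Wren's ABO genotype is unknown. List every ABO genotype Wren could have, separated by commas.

AA, AB, AO

For each candidate genotype of Wren, check whether crossing it with BO can produce every observed child phenotype.
  AA → possible child types {A, AB} ✓
  AB → possible child types {A, B, AB} ✓
  AO → possible child types {O, A, B, AB} ✓
  BB → possible child types {B} ✗
  BO → possible child types {O, B} ✗
  OO → possible child types {O, B} ✗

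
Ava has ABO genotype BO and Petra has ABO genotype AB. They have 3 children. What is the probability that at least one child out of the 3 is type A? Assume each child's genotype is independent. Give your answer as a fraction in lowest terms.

37/64

ABO cross BO × AB → 1/4 A, 1/2 B, 1/4 AB.
So P(type A) = 1/4 per child.
P(none) = (3/4)^3 = 27/64; P(at least one) = 1 − 27/64 = 37/64.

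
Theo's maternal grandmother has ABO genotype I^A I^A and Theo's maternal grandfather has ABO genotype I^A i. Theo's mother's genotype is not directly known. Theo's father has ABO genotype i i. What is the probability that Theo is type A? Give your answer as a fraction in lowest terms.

3/4

Theo's mother's ABO genotype from I^A I^A × I^A i: 1/2 I^A I^A, 1/2 I^A i.
Crossing each possibility with the father i i and summing P(type A): 1/2·1 + 1/2·1/2 = 3/4.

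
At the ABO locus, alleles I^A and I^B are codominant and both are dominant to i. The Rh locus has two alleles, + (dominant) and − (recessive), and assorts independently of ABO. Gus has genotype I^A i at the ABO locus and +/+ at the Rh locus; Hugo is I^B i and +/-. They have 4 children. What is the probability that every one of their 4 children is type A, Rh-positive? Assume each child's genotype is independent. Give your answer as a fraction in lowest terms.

1/256

ABO cross I^A i × I^B i → 1/4 O, 1/4 A, 1/4 B, 1/4 AB.
Rh cross +/+ × +/- → 1 Rh+; so P(type A, Rh-positive) = 1/4 × 1 = 1/4 per child.
All 4 independent: (1/4)^4 = 1/256.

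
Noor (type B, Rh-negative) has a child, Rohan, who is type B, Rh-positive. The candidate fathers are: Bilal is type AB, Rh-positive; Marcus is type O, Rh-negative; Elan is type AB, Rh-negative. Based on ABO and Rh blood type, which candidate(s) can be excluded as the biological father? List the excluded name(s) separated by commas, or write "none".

A candidate is excluded only if no genotype consistent with his phenotype could produce a type B, Rh-positive child with a type B, Rh-negative mother.
Marcus (type O, Rh-): no genotype consistent with that phenotype can produce a type-B Rh+ child with a type-B mother.
Elan (type AB, Rh-): no genotype consistent with that phenotype can produce a type-B Rh+ child with a type-B mother.

Marcus, Elan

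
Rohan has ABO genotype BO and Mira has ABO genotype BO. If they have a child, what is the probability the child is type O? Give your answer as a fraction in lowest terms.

1/4

ABO cross BO × BO → offspring phenotypes: 1/4 O, 3/4 B.
So P(type O) = 1/4.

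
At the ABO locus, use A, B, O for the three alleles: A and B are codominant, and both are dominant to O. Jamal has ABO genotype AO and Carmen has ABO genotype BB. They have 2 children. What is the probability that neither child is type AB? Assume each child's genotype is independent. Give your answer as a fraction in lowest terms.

1/4

ABO cross AO × BB → 1/2 B, 1/2 AB.
So P(type AB) = 1/2 per child.
P(not type AB) = 1/2 for one child; (1/2)^2 = 1/4.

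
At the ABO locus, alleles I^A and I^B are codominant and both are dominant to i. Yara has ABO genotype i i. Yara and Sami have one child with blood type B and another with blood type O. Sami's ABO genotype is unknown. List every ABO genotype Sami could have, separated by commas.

I^B i

For each candidate genotype of Sami, check whether crossing it with i i can produce every observed child phenotype.
  I^A I^A → possible child types {A} ✗
  I^A I^B → possible child types {A, B} ✗
  I^A i → possible child types {O, A} ✗
  I^B I^B → possible child types {B} ✗
  I^B i → possible child types {O, B} ✓
  i i → possible child types {O} ✗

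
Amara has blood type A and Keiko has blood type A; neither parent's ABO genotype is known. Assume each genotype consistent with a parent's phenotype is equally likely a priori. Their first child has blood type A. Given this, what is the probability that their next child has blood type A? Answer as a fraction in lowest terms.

19/20

Possible genotypes: Amara ∈ {AA, AO}; Keiko ∈ {AA, AO}.
Weight each parental genotype pair by prior × P(type-A child):
  AA × AA: posterior weight 4/15; P(next child type A) = 1.
  AA × AO: posterior weight 4/15; P(next child type A) = 1.
  AO × AA: posterior weight 4/15; P(next child type A) = 1.
  AO × AO: posterior weight 1/5; P(next child type A) = 3/4.
Weighted sum = 19/20.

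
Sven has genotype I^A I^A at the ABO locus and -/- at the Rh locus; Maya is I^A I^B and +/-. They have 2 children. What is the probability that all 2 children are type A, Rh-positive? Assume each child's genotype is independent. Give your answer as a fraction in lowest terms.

1/16

ABO cross I^A I^A × I^A I^B → 1/2 A, 1/2 AB.
Rh cross -/- × +/- → 1/2 Rh+, 1/2 Rh-; so P(type A, Rh-positive) = 1/2 × 1/2 = 1/4 per child.
All 2 independent: (1/4)^2 = 1/16.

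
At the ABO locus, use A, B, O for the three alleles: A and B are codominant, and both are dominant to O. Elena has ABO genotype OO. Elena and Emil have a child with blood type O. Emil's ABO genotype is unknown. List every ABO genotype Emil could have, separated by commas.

AO, BO, OO

For each candidate genotype of Emil, check whether crossing it with OO can produce every observed child phenotype.
  AA → possible child types {A} ✗
  AB → possible child types {A, B} ✗
  AO → possible child types {O, A} ✓
  BB → possible child types {B} ✗
  BO → possible child types {O, B} ✓
  OO → possible child types {O} ✓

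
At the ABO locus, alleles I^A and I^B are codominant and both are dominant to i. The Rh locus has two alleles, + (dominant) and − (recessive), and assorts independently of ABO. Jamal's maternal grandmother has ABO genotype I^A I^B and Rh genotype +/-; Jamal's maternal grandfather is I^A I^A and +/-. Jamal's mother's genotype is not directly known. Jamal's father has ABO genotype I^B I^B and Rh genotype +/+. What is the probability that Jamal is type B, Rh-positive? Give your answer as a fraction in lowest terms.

Jamal's mother's ABO genotype from I^A I^B × I^A I^A: 1/2 I^A I^A, 1/2 I^A I^B.
Crossing each possibility with the father I^B I^B and summing P(type B): 1/2·0 + 1/2·1/2 = 1/4.
Similarly for Rh via the mother's Rh distribution: P(Rh+) = 1.
Independent loci: 1/4 × 1 = 1/4.

1/4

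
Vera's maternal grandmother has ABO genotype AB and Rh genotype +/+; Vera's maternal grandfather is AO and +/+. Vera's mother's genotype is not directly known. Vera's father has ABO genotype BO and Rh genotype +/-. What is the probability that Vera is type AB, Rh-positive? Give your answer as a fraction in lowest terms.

1/4

Vera's mother's ABO genotype from AB × AO: 1/4 AA, 1/4 AB, 1/4 AO, 1/4 BO.
Crossing each possibility with the father BO and summing P(type AB): 1/4·1/2 + 1/4·1/4 + 1/4·1/4 + 1/4·0 = 1/4.
Similarly for Rh via the mother's Rh distribution: P(Rh+) = 1.
Independent loci: 1/4 × 1 = 1/4.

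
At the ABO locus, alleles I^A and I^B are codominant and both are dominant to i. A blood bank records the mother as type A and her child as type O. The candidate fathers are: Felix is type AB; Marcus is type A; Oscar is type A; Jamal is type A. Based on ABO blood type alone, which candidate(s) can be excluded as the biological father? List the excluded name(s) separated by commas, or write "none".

A candidate is excluded only if no genotype consistent with his phenotype could produce a type O child with a type A mother.
Felix (type AB): no genotype consistent with that phenotype can produce a type-O child with a type-A mother.

Felix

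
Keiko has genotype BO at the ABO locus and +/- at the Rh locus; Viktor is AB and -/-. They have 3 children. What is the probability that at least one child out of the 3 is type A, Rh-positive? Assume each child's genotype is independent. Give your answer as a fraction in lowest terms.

ABO cross BO × AB → 1/4 A, 1/2 B, 1/4 AB.
Rh cross +/- × -/- → 1/2 Rh+, 1/2 Rh-; so P(type A, Rh-positive) = 1/4 × 1/2 = 1/8 per child.
P(none) = (7/8)^3 = 343/512; P(at least one) = 1 − 343/512 = 169/512.

169/512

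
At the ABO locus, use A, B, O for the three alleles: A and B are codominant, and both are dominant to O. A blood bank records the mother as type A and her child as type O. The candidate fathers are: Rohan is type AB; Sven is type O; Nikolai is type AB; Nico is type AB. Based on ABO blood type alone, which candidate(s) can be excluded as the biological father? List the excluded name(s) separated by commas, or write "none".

Rohan, Nikolai, Nico

A candidate is excluded only if no genotype consistent with his phenotype could produce a type O child with a type A mother.
Rohan (type AB): no genotype consistent with that phenotype can produce a type-O child with a type-A mother.
Nikolai (type AB): no genotype consistent with that phenotype can produce a type-O child with a type-A mother.
Nico (type AB): no genotype consistent with that phenotype can produce a type-O child with a type-A mother.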